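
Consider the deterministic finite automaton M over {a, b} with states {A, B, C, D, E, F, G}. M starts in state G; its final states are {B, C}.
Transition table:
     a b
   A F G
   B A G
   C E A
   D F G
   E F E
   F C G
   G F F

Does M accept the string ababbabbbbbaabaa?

accepted

G --a--> F
F --b--> G
G --a--> F
F --b--> G
G --b--> F
F --a--> C
C --b--> A
A --b--> G
G --b--> F
F --b--> G
G --b--> F
F --a--> C
C --a--> E
E --b--> E
E --a--> F
F --a--> C
End in state C, which is an accepting state.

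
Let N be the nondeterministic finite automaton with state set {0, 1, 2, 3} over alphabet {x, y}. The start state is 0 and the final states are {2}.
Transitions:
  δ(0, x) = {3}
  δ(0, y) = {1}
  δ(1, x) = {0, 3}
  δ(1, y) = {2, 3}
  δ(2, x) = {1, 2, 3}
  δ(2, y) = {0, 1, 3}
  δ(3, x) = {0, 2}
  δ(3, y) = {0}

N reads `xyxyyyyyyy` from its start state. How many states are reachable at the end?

4

Start: {0}
read x: {3}
read y: {0}
read x: {3}
read y: {0}
read y: {1}
read y: {2, 3}
read y: {0, 1, 3}
read y: {0, 1, 2, 3}
read y: {0, 1, 2, 3}
read y: {0, 1, 2, 3}
Final reachable set {0, 1, 2, 3} has 4 states.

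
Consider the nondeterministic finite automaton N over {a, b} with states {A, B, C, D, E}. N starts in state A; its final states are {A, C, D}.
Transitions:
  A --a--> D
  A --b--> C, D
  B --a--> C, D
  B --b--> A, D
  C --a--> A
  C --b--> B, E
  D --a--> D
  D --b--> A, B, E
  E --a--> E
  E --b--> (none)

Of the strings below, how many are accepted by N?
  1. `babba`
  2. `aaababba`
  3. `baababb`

3

`babba`: accepted
`aaababba`: accepted
`baababb`: accepted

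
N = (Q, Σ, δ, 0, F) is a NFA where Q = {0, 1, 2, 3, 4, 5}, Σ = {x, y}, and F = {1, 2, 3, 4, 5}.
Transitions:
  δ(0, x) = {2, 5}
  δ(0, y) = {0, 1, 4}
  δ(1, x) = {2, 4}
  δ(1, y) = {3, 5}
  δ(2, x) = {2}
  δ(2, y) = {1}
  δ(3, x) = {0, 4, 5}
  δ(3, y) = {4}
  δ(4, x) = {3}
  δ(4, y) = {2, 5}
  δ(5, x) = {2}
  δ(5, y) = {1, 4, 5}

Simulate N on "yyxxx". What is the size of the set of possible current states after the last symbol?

5

Start: {0}
read y: {0, 1, 4}
read y: {0, 1, 2, 3, 4, 5}
read x: {0, 2, 3, 4, 5}
read x: {0, 2, 3, 4, 5}
read x: {0, 2, 3, 4, 5}
Final reachable set {0, 2, 3, 4, 5} has 5 states.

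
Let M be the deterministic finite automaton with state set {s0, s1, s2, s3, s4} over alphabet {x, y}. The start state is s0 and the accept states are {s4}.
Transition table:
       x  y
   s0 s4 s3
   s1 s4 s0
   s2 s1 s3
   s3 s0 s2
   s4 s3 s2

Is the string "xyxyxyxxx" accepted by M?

rejected

s0 --x--> s4
s4 --y--> s2
s2 --x--> s1
s1 --y--> s0
s0 --x--> s4
s4 --y--> s2
s2 --x--> s1
s1 --x--> s4
s4 --x--> s3
End in state s3, which is not an accepting state.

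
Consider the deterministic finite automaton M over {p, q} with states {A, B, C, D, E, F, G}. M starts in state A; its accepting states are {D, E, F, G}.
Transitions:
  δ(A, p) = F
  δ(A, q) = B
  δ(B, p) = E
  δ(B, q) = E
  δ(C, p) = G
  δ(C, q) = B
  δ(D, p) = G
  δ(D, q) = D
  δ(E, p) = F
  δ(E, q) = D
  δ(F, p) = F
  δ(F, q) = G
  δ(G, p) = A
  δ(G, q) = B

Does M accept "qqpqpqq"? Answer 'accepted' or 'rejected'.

A --q--> B
B --q--> E
E --p--> F
F --q--> G
G --p--> A
A --q--> B
B --q--> E
End in state E, which is an accepting state.

accepted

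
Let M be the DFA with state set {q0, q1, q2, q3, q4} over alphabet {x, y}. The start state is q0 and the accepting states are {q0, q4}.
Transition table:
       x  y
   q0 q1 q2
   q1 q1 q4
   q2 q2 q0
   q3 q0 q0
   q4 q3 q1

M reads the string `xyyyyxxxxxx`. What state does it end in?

q0 --x--> q1
q1 --y--> q4
q4 --y--> q1
q1 --y--> q4
q4 --y--> q1
q1 --x--> q1
q1 --x--> q1
q1 --x--> q1
q1 --x--> q1
q1 --x--> q1
q1 --x--> q1

q1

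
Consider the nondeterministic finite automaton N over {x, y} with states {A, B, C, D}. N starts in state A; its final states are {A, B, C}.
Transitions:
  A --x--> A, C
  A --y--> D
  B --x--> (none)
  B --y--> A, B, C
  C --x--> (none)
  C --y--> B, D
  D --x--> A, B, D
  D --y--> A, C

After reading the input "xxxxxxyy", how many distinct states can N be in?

Start: {A}
read x: {A, C}
read x: {A, C}
read x: {A, C}
read x: {A, C}
read x: {A, C}
read x: {A, C}
read y: {B, D}
read y: {A, B, C}
Final reachable set {A, B, C} has 3 states.

3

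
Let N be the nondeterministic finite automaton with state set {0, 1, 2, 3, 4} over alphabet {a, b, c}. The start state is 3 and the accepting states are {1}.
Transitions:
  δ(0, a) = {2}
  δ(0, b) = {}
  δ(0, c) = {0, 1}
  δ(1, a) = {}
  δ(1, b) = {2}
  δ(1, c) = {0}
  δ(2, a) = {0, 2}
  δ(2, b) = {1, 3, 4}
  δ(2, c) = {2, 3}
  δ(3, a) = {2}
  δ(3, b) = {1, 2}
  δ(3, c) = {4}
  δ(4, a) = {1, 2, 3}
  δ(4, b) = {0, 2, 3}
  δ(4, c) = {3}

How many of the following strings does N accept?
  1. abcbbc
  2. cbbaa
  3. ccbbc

abcbbc: rejected
cbbaa: rejected
ccbbc: rejected

0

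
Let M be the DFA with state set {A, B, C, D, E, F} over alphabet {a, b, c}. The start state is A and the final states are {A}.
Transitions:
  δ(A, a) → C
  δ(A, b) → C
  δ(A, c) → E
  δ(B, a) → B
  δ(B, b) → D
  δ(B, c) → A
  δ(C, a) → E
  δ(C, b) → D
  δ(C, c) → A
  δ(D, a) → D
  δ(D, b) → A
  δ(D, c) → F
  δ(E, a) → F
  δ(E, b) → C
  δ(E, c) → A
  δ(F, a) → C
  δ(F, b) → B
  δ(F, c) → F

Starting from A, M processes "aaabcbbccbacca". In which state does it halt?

A --a--> C
C --a--> E
E --a--> F
F --b--> B
B --c--> A
A --b--> C
C --b--> D
D --c--> F
F --c--> F
F --b--> B
B --a--> B
B --c--> A
A --c--> E
E --a--> F

F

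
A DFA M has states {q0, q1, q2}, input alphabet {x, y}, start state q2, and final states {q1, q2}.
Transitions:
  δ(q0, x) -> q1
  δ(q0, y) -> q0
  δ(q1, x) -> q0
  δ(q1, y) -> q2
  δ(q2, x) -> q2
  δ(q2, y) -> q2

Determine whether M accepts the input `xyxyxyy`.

accepted

q2 --x--> q2
q2 --y--> q2
q2 --x--> q2
q2 --y--> q2
q2 --x--> q2
q2 --y--> q2
q2 --y--> q2
End in state q2, which is an accepting state.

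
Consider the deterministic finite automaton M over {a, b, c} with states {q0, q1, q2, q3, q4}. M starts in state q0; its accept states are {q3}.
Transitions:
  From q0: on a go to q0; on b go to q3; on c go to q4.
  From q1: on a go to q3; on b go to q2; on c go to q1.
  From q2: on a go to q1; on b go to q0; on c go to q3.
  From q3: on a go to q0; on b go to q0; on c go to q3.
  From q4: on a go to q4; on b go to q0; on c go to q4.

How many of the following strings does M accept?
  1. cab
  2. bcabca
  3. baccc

0

cab: rejected
bcabca: rejected
baccc: rejected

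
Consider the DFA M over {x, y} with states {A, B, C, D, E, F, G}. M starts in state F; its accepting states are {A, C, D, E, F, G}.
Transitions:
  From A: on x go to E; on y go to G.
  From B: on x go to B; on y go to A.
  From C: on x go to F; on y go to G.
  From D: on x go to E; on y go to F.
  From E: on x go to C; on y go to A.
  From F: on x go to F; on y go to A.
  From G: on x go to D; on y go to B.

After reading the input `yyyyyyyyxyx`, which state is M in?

F

F --y--> A
A --y--> G
G --y--> B
B --y--> A
A --y--> G
G --y--> B
B --y--> A
A --y--> G
G --x--> D
D --y--> F
F --x--> F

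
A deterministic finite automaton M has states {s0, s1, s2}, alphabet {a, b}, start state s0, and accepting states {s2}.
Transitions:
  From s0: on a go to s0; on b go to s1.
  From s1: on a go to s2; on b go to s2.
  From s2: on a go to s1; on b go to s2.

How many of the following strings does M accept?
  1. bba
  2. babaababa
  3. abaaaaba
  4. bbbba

bba: rejected
babaababa: rejected
abaaaaba: rejected
bbbba: rejected

0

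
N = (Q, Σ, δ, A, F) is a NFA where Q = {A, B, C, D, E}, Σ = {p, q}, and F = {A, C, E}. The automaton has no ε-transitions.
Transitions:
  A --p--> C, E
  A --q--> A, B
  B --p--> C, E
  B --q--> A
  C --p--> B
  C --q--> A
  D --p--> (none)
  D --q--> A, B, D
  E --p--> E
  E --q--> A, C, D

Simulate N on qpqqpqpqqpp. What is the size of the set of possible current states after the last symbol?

2

Start: {A}
read q: {A, B}
read p: {C, E}
read q: {A, C, D}
read q: {A, B, D}
read p: {C, E}
read q: {A, C, D}
read p: {B, C, E}
read q: {A, C, D}
read q: {A, B, D}
read p: {C, E}
read p: {B, E}
Final reachable set {B, E} has 2 states.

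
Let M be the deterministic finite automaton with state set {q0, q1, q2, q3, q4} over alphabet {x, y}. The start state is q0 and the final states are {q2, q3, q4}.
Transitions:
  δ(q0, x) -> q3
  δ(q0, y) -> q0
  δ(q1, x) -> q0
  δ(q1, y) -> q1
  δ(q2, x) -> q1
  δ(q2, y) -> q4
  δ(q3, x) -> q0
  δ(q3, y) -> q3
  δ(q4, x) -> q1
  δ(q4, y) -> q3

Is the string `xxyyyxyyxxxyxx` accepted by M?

q0 --x--> q3
q3 --x--> q0
q0 --y--> q0
q0 --y--> q0
q0 --y--> q0
q0 --x--> q3
q3 --y--> q3
q3 --y--> q3
q3 --x--> q0
q0 --x--> q3
q3 --x--> q0
q0 --y--> q0
q0 --x--> q3
q3 --x--> q0
End in state q0, which is not an accepting state.

rejected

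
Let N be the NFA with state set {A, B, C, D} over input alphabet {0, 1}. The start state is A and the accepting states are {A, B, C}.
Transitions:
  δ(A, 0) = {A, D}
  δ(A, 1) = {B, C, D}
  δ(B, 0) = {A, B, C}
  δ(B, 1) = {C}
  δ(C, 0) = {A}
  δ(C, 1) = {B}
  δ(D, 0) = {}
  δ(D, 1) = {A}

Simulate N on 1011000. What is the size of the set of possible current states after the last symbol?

Start: {A}
read 1: {B, C, D}
read 0: {A, B, C}
read 1: {B, C, D}
read 1: {A, B, C}
read 0: {A, B, C, D}
read 0: {A, B, C, D}
read 0: {A, B, C, D}
Final reachable set {A, B, C, D} has 4 states.

4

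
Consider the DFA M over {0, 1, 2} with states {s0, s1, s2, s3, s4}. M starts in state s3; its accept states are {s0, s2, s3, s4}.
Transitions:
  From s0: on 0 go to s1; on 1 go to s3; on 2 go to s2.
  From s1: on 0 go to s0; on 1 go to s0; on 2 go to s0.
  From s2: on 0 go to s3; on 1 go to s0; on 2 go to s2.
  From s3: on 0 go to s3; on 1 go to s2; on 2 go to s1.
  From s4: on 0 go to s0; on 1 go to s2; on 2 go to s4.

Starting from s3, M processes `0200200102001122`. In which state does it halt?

s0

s3 --0--> s3
s3 --2--> s1
s1 --0--> s0
s0 --0--> s1
s1 --2--> s0
s0 --0--> s1
s1 --0--> s0
s0 --1--> s3
s3 --0--> s3
s3 --2--> s1
s1 --0--> s0
s0 --0--> s1
s1 --1--> s0
s0 --1--> s3
s3 --2--> s1
s1 --2--> s0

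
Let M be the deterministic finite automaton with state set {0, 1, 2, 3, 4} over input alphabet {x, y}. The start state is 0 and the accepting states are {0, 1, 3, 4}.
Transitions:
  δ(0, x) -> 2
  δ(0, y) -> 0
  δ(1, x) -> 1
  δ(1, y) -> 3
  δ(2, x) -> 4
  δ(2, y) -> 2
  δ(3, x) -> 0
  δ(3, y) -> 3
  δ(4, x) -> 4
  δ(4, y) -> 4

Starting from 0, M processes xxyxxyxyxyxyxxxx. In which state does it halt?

0 --x--> 2
2 --x--> 4
4 --y--> 4
4 --x--> 4
4 --x--> 4
4 --y--> 4
4 --x--> 4
4 --y--> 4
4 --x--> 4
4 --y--> 4
4 --x--> 4
4 --y--> 4
4 --x--> 4
4 --x--> 4
4 --x--> 4
4 --x--> 4

4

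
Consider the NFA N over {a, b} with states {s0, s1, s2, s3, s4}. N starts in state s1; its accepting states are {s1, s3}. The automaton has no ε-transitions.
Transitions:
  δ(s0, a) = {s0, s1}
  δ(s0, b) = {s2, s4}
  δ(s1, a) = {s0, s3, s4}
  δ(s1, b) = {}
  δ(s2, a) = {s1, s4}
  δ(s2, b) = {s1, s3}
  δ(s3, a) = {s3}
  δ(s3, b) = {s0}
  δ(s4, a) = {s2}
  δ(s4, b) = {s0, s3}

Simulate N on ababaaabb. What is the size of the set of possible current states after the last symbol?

5

Start: {s1}
read a: {s0, s3, s4}
read b: {s0, s2, s3, s4}
read a: {s0, s1, s2, s3, s4}
read b: {s0, s1, s2, s3, s4}
read a: {s0, s1, s2, s3, s4}
read a: {s0, s1, s2, s3, s4}
read a: {s0, s1, s2, s3, s4}
read b: {s0, s1, s2, s3, s4}
read b: {s0, s1, s2, s3, s4}
Final reachable set {s0, s1, s2, s3, s4} has 5 states.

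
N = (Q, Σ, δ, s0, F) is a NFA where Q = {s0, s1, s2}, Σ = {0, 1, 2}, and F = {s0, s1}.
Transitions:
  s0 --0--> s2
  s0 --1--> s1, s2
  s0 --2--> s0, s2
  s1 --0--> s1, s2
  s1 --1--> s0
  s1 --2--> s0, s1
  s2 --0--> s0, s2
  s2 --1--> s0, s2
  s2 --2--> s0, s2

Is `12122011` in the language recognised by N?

accepted

Start: {s0}
read 1: {s1, s2}
read 2: {s0, s1, s2}
read 1: {s0, s1, s2}
read 2: {s0, s1, s2}
read 2: {s0, s1, s2}
read 0: {s0, s1, s2}
read 1: {s0, s1, s2}
read 1: {s0, s1, s2}
Reachable ∩ accepting = {s0, s1} — nonempty.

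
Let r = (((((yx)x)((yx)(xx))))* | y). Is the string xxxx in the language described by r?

no

Neither ((((yx)x)((yx)(xx))))* nor y matches xxxx.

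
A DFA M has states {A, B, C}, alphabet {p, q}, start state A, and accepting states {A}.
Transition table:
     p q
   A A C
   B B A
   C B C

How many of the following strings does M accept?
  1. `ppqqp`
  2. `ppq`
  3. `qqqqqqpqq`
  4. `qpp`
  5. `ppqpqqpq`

1

`ppqqp`: rejected
`ppq`: rejected
`qqqqqqpqq`: rejected
`qpp`: rejected
`ppqpqqpq`: accepted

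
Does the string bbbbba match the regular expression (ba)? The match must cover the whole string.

No split of bbbbba into u·v has b matching u and a matching v.

no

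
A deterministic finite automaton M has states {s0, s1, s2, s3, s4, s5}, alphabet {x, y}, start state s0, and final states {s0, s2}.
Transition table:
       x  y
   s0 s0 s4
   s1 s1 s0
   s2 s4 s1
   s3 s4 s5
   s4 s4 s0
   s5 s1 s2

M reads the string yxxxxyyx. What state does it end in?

s0 --y--> s4
s4 --x--> s4
s4 --x--> s4
s4 --x--> s4
s4 --x--> s4
s4 --y--> s0
s0 --y--> s4
s4 --x--> s4

s4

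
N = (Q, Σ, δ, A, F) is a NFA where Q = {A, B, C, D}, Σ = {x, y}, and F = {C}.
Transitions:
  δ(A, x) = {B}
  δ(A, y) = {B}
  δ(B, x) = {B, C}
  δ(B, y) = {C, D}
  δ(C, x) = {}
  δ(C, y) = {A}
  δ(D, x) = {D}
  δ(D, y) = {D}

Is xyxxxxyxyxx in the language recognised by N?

rejected

Start: {A}
read x: {B}
read y: {C, D}
read x: {D}
read x: {D}
read x: {D}
read x: {D}
read y: {D}
read x: {D}
read y: {D}
read x: {D}
read x: {D}
Reachable ∩ accepting = {} — empty.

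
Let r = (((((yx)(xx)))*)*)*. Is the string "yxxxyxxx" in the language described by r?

yes

Split into 2 pieces yxxx · yxxx; each matches ((((yx)(xx)))*)*.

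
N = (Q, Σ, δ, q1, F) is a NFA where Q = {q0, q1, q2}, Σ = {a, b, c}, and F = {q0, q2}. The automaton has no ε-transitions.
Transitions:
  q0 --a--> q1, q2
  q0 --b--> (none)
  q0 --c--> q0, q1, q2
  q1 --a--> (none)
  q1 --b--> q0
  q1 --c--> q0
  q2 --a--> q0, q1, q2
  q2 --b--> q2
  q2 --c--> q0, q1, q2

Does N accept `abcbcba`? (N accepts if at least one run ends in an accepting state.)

Start: {q1}
read a: {}
The reachable set is empty and stays empty for the remaining 6 symbols.
Reachable ∩ accepting = {} — empty.

rejected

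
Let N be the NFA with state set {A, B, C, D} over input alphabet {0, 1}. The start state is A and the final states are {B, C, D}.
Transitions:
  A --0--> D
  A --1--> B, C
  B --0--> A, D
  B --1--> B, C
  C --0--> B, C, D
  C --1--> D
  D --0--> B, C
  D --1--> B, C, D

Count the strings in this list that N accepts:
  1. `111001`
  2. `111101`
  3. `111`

`111001`: accepted
`111101`: accepted
`111`: accepted

3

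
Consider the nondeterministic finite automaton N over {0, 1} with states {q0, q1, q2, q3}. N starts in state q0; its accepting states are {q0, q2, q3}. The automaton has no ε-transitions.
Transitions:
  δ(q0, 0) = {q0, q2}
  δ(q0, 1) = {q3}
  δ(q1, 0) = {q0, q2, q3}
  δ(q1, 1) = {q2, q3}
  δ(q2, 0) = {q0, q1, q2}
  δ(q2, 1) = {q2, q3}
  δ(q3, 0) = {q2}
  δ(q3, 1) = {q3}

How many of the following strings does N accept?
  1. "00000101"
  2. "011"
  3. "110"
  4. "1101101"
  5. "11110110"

5

"00000101": accepted
"011": accepted
"110": accepted
"1101101": accepted
"11110110": accepted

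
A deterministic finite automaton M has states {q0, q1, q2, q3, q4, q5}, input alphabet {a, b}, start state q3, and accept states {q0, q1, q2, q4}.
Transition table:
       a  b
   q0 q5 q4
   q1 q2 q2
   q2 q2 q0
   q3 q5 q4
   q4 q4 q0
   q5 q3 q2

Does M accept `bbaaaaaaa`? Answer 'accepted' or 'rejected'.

q3 --b--> q4
q4 --b--> q0
q0 --a--> q5
q5 --a--> q3
q3 --a--> q5
q5 --a--> q3
q3 --a--> q5
q5 --a--> q3
q3 --a--> q5
End in state q5, which is not an accepting state.

rejected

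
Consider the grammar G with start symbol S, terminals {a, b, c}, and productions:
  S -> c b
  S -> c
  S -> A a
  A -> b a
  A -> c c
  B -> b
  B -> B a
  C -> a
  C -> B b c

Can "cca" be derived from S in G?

S ⇒ Aa ⇒ cca

yes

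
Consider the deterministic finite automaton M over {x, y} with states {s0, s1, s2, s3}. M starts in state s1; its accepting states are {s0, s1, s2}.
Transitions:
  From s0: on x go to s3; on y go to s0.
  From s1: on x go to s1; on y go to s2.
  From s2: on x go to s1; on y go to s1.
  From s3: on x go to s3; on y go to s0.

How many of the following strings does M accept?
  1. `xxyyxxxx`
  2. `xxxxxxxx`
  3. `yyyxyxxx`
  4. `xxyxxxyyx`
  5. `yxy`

`xxyyxxxx`: accepted
`xxxxxxxx`: accepted
`yyyxyxxx`: accepted
`xxyxxxyyx`: accepted
`yxy`: accepted

5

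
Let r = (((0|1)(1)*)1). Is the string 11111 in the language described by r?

Split as 1111·1: ((0|1)(1)*) matches 1111 and 1 matches 1.

yes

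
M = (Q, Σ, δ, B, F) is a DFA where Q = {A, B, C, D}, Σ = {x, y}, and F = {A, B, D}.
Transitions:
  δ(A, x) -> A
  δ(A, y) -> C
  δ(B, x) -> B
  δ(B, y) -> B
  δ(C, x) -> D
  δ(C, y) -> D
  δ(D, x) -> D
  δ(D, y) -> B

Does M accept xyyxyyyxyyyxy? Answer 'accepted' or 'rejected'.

B --x--> B
B --y--> B
B --y--> B
B --x--> B
B --y--> B
B --y--> B
B --y--> B
B --x--> B
B --y--> B
B --y--> B
B --y--> B
B --x--> B
B --y--> B
End in state B, which is an accepting state.

accepted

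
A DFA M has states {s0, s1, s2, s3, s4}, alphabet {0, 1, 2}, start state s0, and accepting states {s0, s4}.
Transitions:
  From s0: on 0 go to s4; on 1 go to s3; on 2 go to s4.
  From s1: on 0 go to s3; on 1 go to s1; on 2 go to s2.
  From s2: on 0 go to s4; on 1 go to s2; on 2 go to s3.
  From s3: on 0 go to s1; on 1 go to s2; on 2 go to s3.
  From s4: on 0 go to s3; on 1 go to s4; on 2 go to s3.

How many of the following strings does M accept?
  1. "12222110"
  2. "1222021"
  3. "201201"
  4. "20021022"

"12222110": accepted
"1222021": rejected
"201201": rejected
"20021022": rejected

1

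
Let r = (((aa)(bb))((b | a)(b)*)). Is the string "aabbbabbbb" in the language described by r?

no

No split of aabbbabbbb into u·v has ((aa)(bb)) matching u and ((b|a)(b)*) matching v.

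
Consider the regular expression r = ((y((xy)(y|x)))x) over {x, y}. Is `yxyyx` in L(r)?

Split as yxyy·x: (y((xy)(y|x))) matches yxyy and x matches x.

yes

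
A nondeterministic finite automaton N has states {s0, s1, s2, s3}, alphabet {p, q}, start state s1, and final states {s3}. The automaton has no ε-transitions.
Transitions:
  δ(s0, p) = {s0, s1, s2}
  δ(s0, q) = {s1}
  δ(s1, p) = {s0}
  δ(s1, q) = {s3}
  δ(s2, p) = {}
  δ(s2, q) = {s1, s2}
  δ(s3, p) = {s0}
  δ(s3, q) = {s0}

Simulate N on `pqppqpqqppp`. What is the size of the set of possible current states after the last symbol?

3

Start: {s1}
read p: {s0}
read q: {s1}
read p: {s0}
read p: {s0, s1, s2}
read q: {s1, s2, s3}
read p: {s0}
read q: {s1}
read q: {s3}
read p: {s0}
read p: {s0, s1, s2}
read p: {s0, s1, s2}
Final reachable set {s0, s1, s2} has 3 states.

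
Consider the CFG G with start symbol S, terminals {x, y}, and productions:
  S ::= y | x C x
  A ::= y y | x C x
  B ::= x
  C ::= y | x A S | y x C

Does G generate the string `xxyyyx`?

S ⇒ xCx ⇒ xxASx ⇒ xxyySx ⇒ xxyyyx

yes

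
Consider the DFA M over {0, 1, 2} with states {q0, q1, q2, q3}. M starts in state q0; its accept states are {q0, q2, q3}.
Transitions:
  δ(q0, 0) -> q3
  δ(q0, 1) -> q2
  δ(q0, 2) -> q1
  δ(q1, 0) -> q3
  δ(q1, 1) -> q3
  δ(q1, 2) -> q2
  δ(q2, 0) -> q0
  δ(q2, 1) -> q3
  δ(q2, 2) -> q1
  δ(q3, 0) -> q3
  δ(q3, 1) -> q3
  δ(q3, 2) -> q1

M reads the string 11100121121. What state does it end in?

q0 --1--> q2
q2 --1--> q3
q3 --1--> q3
q3 --0--> q3
q3 --0--> q3
q3 --1--> q3
q3 --2--> q1
q1 --1--> q3
q3 --1--> q3
q3 --2--> q1
q1 --1--> q3

q3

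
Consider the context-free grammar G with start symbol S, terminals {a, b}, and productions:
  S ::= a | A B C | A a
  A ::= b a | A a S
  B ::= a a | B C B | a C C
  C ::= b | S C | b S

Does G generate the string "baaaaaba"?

yes

S ⇒ ABC ⇒ AaSBC ⇒ baaSBC ⇒ baaaBC ⇒ baaaaaC ⇒ baaaaabS ⇒ baaaaaba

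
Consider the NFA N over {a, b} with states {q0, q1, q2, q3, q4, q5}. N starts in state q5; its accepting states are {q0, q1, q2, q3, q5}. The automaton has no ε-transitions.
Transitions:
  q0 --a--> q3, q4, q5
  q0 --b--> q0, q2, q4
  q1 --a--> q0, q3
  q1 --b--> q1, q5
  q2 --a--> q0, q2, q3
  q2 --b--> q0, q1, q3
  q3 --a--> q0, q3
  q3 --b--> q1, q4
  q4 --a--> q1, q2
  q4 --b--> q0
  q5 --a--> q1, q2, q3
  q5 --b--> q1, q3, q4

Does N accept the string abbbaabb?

accepted

Start: {q5}
read a: {q1, q2, q3}
read b: {q0, q1, q3, q4, q5}
read b: {q0, q1, q2, q3, q4, q5}
read b: {q0, q1, q2, q3, q4, q5}
read a: {q0, q1, q2, q3, q4, q5}
read a: {q0, q1, q2, q3, q4, q5}
read b: {q0, q1, q2, q3, q4, q5}
read b: {q0, q1, q2, q3, q4, q5}
Reachable ∩ accepting = {q0, q1, q2, q3, q5} — nonempty.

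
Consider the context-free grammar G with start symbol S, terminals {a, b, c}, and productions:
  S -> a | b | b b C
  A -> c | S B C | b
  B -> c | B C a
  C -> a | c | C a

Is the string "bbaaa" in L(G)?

yes

S ⇒ bbC ⇒ bbCa ⇒ bbCaa ⇒ bbaaa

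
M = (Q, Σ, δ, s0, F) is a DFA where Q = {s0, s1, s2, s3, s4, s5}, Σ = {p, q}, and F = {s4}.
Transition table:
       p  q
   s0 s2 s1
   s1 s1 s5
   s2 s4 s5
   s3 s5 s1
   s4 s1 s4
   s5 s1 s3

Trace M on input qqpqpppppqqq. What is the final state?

s0 --q--> s1
s1 --q--> s5
s5 --p--> s1
s1 --q--> s5
s5 --p--> s1
s1 --p--> s1
s1 --p--> s1
s1 --p--> s1
s1 --p--> s1
s1 --q--> s5
s5 --q--> s3
s3 --q--> s1

s1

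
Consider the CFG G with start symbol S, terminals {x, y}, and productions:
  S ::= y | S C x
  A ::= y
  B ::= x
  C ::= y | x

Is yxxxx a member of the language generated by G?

S ⇒ SCx ⇒ SCxCx ⇒ yCxCx ⇒ yxxCx ⇒ yxxxx

yes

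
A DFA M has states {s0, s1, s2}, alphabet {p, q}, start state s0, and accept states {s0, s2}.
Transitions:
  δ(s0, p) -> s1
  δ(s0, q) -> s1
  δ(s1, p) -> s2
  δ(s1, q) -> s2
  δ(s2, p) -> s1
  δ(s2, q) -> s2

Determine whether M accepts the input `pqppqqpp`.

s0 --p--> s1
s1 --q--> s2
s2 --p--> s1
s1 --p--> s2
s2 --q--> s2
s2 --q--> s2
s2 --p--> s1
s1 --p--> s2
End in state s2, which is an accepting state.

accepted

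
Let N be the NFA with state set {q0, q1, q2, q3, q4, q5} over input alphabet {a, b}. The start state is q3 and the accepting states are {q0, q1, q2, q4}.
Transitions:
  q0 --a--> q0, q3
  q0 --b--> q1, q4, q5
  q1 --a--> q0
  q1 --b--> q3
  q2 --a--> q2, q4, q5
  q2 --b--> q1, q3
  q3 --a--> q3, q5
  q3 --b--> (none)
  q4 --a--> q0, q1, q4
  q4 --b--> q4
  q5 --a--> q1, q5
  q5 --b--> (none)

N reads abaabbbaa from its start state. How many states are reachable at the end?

Start: {q3}
read a: {q3, q5}
read b: {}
The reachable set is empty and stays empty for the remaining 7 symbols.
Final reachable set {} has 0 states.

0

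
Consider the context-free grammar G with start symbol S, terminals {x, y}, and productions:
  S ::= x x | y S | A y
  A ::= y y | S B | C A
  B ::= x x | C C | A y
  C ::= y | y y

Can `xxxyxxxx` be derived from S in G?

no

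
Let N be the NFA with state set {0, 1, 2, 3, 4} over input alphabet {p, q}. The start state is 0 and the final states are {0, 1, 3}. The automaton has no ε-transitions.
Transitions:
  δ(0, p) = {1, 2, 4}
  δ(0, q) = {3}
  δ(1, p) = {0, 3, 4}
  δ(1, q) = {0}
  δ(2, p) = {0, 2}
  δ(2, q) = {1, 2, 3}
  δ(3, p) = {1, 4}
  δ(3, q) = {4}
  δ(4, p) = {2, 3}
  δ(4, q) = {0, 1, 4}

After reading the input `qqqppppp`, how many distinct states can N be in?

5

Start: {0}
read q: {3}
read q: {4}
read q: {0, 1, 4}
read p: {0, 1, 2, 3, 4}
read p: {0, 1, 2, 3, 4}
read p: {0, 1, 2, 3, 4}
read p: {0, 1, 2, 3, 4}
read p: {0, 1, 2, 3, 4}
Final reachable set {0, 1, 2, 3, 4} has 5 states.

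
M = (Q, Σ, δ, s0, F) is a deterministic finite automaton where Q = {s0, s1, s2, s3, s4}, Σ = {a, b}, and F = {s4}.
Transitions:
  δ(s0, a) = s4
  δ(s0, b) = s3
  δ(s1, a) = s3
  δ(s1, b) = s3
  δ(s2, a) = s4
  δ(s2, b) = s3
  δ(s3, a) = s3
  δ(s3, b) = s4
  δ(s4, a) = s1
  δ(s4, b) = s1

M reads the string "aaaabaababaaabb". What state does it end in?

s0 --a--> s4
s4 --a--> s1
s1 --a--> s3
s3 --a--> s3
s3 --b--> s4
s4 --a--> s1
s1 --a--> s3
s3 --b--> s4
s4 --a--> s1
s1 --b--> s3
s3 --a--> s3
s3 --a--> s3
s3 --a--> s3
s3 --b--> s4
s4 --b--> s1

s1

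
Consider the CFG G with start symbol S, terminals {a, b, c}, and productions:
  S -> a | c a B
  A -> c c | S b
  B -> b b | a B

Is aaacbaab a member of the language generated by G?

no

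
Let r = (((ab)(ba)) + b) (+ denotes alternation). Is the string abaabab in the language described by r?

Neither ((ab)(ba)) nor b matches abaabab.

no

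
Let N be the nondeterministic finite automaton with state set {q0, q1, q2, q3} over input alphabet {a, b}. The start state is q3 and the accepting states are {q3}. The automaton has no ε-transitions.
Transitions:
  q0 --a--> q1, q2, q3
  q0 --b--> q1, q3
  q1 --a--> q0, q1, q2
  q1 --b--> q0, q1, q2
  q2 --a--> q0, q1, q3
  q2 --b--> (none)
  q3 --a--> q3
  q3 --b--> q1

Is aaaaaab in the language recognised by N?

rejected

Start: {q3}
read a: {q3}
read a: {q3}
read a: {q3}
read a: {q3}
read a: {q3}
read a: {q3}
read b: {q1}
Reachable ∩ accepting = {} — empty.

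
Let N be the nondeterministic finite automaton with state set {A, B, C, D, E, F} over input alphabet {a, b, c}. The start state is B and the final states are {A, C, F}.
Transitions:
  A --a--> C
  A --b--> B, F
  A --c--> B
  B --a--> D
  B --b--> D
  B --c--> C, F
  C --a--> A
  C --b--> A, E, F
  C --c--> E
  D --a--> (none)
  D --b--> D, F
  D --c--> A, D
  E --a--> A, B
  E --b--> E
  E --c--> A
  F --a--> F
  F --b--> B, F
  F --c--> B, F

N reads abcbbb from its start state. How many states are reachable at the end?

3

Start: {B}
read a: {D}
read b: {D, F}
read c: {A, B, D, F}
read b: {B, D, F}
read b: {B, D, F}
read b: {B, D, F}
Final reachable set {B, D, F} has 3 states.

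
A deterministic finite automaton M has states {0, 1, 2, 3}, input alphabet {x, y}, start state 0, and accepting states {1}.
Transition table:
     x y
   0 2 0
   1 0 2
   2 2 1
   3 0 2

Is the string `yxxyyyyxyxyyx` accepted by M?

0 --y--> 0
0 --x--> 2
2 --x--> 2
2 --y--> 1
1 --y--> 2
2 --y--> 1
1 --y--> 2
2 --x--> 2
2 --y--> 1
1 --x--> 0
0 --y--> 0
0 --y--> 0
0 --x--> 2
End in state 2, which is not an accepting state.

rejected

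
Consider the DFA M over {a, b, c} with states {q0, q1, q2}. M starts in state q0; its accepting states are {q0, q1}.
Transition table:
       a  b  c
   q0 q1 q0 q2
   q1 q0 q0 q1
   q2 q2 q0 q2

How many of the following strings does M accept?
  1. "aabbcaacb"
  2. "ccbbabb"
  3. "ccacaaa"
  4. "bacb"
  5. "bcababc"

3

"aabbcaacb": accepted
"ccbbabb": accepted
"ccacaaa": rejected
"bacb": accepted
"bcababc": rejected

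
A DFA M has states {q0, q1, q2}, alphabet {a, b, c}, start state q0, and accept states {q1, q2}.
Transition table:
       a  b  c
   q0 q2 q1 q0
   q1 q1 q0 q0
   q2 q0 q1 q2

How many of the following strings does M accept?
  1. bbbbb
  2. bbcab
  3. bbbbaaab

bbbbb: accepted
bbcab: accepted
bbbbaaab: accepted

3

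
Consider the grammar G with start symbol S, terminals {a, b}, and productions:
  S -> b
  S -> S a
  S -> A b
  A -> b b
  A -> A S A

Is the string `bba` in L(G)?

no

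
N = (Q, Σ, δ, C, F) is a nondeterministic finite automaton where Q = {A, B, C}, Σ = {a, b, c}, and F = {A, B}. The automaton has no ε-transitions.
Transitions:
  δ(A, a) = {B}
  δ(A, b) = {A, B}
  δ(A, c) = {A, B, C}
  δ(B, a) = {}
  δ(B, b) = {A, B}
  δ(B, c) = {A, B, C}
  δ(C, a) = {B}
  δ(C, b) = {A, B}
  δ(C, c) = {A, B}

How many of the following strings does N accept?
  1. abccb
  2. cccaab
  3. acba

abccb: accepted
cccaab: rejected
acba: accepted

2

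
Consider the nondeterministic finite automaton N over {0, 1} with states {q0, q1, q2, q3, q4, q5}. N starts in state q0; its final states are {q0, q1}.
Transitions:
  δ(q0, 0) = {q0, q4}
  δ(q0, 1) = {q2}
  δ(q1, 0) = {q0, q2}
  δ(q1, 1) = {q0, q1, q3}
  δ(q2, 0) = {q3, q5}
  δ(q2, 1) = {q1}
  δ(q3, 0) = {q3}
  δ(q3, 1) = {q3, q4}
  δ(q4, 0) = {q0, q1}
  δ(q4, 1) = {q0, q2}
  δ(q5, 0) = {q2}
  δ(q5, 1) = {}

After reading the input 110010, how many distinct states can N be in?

Start: {q0}
read 1: {q2}
read 1: {q1}
read 0: {q0, q2}
read 0: {q0, q3, q4, q5}
read 1: {q0, q2, q3, q4}
read 0: {q0, q1, q3, q4, q5}
Final reachable set {q0, q1, q3, q4, q5} has 5 states.

5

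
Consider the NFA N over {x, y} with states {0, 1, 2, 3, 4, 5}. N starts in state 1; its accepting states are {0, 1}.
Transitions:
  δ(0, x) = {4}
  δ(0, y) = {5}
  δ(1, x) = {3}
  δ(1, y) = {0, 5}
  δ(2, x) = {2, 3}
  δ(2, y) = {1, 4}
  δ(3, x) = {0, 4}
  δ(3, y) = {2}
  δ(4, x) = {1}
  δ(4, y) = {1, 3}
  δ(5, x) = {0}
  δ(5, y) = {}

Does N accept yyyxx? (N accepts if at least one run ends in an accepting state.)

rejected

Start: {1}
read y: {0, 5}
read y: {5}
read y: {}
The reachable set is empty and stays empty for the remaining 2 symbols.
Reachable ∩ accepting = {} — empty.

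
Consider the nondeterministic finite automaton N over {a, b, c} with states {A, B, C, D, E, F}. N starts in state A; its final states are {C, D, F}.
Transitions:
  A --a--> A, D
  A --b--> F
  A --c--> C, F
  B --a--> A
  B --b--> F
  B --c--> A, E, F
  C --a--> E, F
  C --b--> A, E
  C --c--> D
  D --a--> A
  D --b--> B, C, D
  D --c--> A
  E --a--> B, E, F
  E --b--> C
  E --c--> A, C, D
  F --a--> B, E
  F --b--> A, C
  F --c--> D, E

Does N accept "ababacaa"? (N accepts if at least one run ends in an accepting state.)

Start: {A}
read a: {A, D}
read b: {B, C, D, F}
read a: {A, B, E, F}
read b: {A, C, F}
read a: {A, B, D, E, F}
read c: {A, C, D, E, F}
read a: {A, B, D, E, F}
read a: {A, B, D, E, F}
Reachable ∩ accepting = {D, F} — nonempty.

accepted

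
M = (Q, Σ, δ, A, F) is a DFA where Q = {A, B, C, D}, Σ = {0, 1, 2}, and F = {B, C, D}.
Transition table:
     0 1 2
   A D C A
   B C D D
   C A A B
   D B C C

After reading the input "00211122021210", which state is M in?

A --0--> D
D --0--> B
B --2--> D
D --1--> C
C --1--> A
A --1--> C
C --2--> B
B --2--> D
D --0--> B
B --2--> D
D --1--> C
C --2--> B
B --1--> D
D --0--> B

B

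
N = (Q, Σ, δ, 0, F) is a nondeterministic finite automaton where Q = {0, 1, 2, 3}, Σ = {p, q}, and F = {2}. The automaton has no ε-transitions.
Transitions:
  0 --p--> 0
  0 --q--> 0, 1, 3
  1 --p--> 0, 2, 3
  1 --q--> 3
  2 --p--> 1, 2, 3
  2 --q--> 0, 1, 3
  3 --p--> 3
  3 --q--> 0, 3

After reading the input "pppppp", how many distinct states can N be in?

1

Start: {0}
read p: {0}
read p: {0}
read p: {0}
read p: {0}
read p: {0}
read p: {0}
Final reachable set {0} has 1 state.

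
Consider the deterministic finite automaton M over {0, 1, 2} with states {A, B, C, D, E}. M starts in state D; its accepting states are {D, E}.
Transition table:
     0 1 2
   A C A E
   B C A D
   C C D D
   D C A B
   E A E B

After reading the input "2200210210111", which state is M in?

D --2--> B
B --2--> D
D --0--> C
C --0--> C
C --2--> D
D --1--> A
A --0--> C
C --2--> D
D --1--> A
A --0--> C
C --1--> D
D --1--> A
A --1--> A

A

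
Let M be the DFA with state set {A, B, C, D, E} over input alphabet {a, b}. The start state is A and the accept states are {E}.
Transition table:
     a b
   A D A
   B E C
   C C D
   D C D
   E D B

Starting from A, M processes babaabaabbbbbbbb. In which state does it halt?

D

A --b--> A
A --a--> D
D --b--> D
D --a--> C
C --a--> C
C --b--> D
D --a--> C
C --a--> C
C --b--> D
D --b--> D
D --b--> D
D --b--> D
D --b--> D
D --b--> D
D --b--> D
D --b--> D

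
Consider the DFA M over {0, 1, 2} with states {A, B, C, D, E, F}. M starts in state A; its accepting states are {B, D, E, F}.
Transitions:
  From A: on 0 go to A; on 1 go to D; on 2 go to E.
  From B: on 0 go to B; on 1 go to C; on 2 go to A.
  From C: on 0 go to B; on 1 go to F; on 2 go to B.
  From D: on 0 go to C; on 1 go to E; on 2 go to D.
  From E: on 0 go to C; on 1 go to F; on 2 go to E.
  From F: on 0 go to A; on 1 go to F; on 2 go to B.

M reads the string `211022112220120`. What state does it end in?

A --2--> E
E --1--> F
F --1--> F
F --0--> A
A --2--> E
E --2--> E
E --1--> F
F --1--> F
F --2--> B
B --2--> A
A --2--> E
E --0--> C
C --1--> F
F --2--> B
B --0--> B

B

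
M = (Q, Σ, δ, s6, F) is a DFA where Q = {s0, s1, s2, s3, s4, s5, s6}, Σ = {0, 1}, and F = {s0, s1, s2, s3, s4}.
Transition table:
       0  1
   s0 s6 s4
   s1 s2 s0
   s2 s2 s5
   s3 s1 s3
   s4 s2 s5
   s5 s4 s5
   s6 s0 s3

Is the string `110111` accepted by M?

rejected

s6 --1--> s3
s3 --1--> s3
s3 --0--> s1
s1 --1--> s0
s0 --1--> s4
s4 --1--> s5
End in state s5, which is not an accepting state.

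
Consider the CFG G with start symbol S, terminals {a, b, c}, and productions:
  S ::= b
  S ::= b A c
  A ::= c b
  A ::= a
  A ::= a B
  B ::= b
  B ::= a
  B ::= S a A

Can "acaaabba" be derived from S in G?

no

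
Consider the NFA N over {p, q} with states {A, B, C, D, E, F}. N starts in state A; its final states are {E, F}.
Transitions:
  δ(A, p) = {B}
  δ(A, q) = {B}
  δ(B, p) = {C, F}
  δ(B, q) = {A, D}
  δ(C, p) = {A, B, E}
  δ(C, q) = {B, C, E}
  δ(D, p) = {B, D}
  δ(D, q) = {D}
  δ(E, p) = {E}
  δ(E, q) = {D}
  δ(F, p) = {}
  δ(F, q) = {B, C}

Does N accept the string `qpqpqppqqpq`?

Start: {A}
read q: {B}
read p: {C, F}
read q: {B, C, E}
read p: {A, B, C, E, F}
read q: {A, B, C, D, E}
read p: {A, B, C, D, E, F}
read p: {A, B, C, D, E, F}
read q: {A, B, C, D, E}
read q: {A, B, C, D, E}
read p: {A, B, C, D, E, F}
read q: {A, B, C, D, E}
Reachable ∩ accepting = {E} — nonempty.

accepted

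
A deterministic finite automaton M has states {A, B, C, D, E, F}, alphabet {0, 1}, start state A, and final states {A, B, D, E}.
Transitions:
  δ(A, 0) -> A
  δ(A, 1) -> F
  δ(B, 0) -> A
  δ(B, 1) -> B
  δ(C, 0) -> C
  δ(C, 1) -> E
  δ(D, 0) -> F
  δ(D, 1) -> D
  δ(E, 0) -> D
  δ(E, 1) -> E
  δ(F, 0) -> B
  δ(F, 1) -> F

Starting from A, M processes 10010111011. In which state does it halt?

A --1--> F
F --0--> B
B --0--> A
A --1--> F
F --0--> B
B --1--> B
B --1--> B
B --1--> B
B --0--> A
A --1--> F
F --1--> F

F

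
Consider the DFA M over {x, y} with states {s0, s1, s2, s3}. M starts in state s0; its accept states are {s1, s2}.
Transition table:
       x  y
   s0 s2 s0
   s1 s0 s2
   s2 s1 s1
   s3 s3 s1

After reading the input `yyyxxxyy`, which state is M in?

s0

s0 --y--> s0
s0 --y--> s0
s0 --y--> s0
s0 --x--> s2
s2 --x--> s1
s1 --x--> s0
s0 --y--> s0
s0 --y--> s0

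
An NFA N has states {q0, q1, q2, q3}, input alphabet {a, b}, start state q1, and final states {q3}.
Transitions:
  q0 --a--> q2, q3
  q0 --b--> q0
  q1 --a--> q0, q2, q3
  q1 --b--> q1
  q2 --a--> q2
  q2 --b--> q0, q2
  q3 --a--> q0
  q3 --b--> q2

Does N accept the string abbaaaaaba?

accepted

Start: {q1}
read a: {q0, q2, q3}
read b: {q0, q2}
read b: {q0, q2}
read a: {q2, q3}
read a: {q0, q2}
read a: {q2, q3}
read a: {q0, q2}
read a: {q2, q3}
read b: {q0, q2}
read a: {q2, q3}
Reachable ∩ accepting = {q3} — nonempty.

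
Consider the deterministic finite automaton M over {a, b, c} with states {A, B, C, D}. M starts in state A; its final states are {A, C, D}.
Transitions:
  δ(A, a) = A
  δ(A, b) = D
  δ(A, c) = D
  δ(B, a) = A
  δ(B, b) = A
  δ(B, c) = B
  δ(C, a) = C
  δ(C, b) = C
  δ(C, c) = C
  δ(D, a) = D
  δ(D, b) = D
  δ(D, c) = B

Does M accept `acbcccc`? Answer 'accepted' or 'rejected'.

rejected

A --a--> A
A --c--> D
D --b--> D
D --c--> B
B --c--> B
B --c--> B
B --c--> B
End in state B, which is not an accepting state.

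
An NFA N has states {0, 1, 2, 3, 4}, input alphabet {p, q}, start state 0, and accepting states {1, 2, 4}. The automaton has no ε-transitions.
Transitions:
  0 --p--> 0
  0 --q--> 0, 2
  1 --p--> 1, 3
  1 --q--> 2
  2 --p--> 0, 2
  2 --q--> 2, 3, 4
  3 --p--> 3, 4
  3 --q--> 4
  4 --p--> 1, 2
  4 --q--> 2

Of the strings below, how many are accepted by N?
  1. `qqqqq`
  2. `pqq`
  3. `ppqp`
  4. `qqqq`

4

`qqqqq`: accepted
`pqq`: accepted
`ppqp`: accepted
`qqqq`: accepted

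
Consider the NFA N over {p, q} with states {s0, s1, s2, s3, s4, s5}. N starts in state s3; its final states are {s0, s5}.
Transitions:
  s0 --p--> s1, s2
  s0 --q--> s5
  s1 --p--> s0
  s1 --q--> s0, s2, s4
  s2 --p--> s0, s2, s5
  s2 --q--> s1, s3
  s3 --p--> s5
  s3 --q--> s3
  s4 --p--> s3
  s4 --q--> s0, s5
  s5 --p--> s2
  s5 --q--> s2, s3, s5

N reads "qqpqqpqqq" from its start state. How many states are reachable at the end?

Start: {s3}
read q: {s3}
read q: {s3}
read p: {s5}
read q: {s2, s3, s5}
read q: {s1, s2, s3, s5}
read p: {s0, s2, s5}
read q: {s1, s2, s3, s5}
read q: {s0, s1, s2, s3, s4, s5}
read q: {s0, s1, s2, s3, s4, s5}
Final reachable set {s0, s1, s2, s3, s4, s5} has 6 states.

6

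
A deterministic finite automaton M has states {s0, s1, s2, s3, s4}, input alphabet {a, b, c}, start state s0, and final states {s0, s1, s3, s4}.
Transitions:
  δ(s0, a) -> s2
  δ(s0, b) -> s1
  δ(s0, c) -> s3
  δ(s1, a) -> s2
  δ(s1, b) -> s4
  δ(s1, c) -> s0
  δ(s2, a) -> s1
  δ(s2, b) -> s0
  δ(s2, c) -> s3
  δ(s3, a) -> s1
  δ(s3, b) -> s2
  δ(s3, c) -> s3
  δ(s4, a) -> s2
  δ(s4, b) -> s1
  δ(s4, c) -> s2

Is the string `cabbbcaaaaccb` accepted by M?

s0 --c--> s3
s3 --a--> s1
s1 --b--> s4
s4 --b--> s1
s1 --b--> s4
s4 --c--> s2
s2 --a--> s1
s1 --a--> s2
s2 --a--> s1
s1 --a--> s2
s2 --c--> s3
s3 --c--> s3
s3 --b--> s2
End in state s2, which is not an accepting state.

rejected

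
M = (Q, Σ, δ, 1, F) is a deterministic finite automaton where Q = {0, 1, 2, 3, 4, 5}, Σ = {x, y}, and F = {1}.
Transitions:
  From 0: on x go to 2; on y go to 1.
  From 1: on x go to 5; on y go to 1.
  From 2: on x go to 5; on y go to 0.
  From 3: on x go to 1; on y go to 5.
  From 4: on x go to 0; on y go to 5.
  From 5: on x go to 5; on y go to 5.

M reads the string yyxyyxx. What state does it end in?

5

1 --y--> 1
1 --y--> 1
1 --x--> 5
5 --y--> 5
5 --y--> 5
5 --x--> 5
5 --x--> 5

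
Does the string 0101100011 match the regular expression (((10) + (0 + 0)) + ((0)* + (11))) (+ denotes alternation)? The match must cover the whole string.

Neither ((10)+(0+0)) nor ((0)*+(11)) matches 0101100011.

no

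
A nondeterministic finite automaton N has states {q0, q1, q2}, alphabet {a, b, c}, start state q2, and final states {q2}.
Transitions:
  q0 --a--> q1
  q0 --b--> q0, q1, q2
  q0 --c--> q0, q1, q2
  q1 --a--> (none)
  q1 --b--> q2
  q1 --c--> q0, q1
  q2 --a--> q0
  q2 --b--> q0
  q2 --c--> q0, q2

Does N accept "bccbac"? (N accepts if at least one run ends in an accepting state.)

Start: {q2}
read b: {q0}
read c: {q0, q1, q2}
read c: {q0, q1, q2}
read b: {q0, q1, q2}
read a: {q0, q1}
read c: {q0, q1, q2}
Reachable ∩ accepting = {q2} — nonempty.

accepted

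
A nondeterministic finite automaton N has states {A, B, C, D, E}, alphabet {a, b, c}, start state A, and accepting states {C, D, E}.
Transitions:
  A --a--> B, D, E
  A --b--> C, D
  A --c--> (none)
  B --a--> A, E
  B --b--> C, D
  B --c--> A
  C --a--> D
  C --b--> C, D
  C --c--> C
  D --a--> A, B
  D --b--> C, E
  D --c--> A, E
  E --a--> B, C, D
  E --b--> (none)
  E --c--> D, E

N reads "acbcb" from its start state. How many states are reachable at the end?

3

Start: {A}
read a: {B, D, E}
read c: {A, D, E}
read b: {C, D, E}
read c: {A, C, D, E}
read b: {C, D, E}
Final reachable set {C, D, E} has 3 states.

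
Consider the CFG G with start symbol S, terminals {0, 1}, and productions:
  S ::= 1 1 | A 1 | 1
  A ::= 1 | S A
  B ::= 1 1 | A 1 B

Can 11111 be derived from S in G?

yes

S ⇒ A1 ⇒ SA1 ⇒ A1A1 ⇒ 11A1 ⇒ 11SA1 ⇒ 111A1 ⇒ 11111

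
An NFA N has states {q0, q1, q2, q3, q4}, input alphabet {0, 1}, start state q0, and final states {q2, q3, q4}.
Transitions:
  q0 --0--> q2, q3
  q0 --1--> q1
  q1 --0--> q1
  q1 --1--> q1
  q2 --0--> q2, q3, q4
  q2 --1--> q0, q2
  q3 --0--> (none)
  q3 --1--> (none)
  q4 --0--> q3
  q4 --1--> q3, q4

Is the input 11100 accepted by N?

rejected

Start: {q0}
read 1: {q1}
read 1: {q1}
read 1: {q1}
read 0: {q1}
read 0: {q1}
Reachable ∩ accepting = {} — empty.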